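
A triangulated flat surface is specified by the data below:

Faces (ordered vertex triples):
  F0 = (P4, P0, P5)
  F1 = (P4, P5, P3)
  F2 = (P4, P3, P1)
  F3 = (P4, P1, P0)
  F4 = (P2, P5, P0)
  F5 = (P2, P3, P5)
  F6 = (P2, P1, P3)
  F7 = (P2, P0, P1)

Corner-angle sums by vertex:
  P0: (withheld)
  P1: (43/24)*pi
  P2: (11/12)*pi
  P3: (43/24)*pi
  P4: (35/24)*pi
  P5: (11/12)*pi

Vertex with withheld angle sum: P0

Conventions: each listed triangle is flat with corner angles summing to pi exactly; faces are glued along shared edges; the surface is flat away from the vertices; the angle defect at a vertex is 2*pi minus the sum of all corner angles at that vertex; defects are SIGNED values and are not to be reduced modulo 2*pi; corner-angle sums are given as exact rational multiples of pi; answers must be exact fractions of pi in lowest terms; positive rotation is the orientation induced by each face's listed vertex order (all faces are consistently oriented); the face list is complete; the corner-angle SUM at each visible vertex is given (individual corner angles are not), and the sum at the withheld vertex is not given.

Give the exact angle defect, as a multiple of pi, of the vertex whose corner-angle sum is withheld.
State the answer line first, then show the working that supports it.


Answer: defect(P0) = (7/8)*pi

V = 6, E = 12, F = 8; chi = V - E + F = 2
Gauss-Bonnet: total defect = 2*pi*chi = 4*pi; visible defects sum to (25/8)*pi


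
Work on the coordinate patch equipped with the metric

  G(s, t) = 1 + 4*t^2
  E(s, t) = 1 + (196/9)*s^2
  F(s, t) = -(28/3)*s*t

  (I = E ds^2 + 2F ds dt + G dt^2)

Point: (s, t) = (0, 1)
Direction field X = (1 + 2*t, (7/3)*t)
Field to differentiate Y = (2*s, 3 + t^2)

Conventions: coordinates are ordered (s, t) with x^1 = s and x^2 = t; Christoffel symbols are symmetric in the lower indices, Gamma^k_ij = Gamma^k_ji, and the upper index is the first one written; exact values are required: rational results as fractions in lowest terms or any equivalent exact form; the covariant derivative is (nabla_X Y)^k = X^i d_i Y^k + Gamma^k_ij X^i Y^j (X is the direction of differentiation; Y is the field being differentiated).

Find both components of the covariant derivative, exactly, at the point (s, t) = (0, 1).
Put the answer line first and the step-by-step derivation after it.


Answer: (nabla_X Y)^s = 6, (nabla_X Y)^t = 182/15

E = 1, F = 0, G = 5 at the point
E_s = 0, E_t = 0, F_s = -28/3, F_t = 0, G_s = 0, G_t = 8
EG - F^2 = 5;  g^inv = (1/5) * [[5, 0], [0, 1]]
first-kind symbols [ij,l] = (1/2)(d_i g_jl + d_j g_il - d_l g_ij): [ss,s] = E_s/2 = 0, [ss,t] = F_s - E_t/2 = -28/3, [st,s] = E_t/2 = 0, [st,t] = G_s/2 = 0, [tt,s] = F_t - G_s/2 = 0, [tt,t] = G_t/2 = 4
Gamma^s_ij = (G*[ij,s] - F*[ij,t])/(EG - F^2), Gamma^t_ij = (E*[ij,t] - F*[ij,s])/(EG - F^2)
Gamma_sss = 0, Gamma_sst = 0, Gamma_stt = 0, Gamma_tss = -28/15, Gamma_tst = 0, Gamma_ttt = 4/5
X = (3, 7/3), Y = (0, 4) at the point


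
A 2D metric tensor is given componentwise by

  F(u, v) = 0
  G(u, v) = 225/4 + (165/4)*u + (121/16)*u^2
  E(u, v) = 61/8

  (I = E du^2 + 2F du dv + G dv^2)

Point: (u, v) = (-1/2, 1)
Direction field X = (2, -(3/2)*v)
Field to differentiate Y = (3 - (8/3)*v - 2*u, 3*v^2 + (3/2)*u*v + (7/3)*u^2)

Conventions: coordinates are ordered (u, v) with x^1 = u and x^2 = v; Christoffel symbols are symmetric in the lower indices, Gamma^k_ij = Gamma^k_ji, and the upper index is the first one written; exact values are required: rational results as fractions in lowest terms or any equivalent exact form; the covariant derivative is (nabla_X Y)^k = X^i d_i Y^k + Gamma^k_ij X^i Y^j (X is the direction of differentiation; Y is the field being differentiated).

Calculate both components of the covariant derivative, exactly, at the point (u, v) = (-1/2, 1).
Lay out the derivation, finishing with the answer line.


E = 61/8, F = 0, G = 2401/64 at the point
E_u = 0, E_v = 0, F_u = 0, F_v = 0, G_u = 539/16, G_v = 0
EG - F^2 = 146461/512;  g^inv = (512/146461) * [[2401/64, 0], [0, 61/8]]
first-kind symbols [ij,l] = (1/2)(d_i g_jl + d_j g_il - d_l g_ij): [uu,u] = E_u/2 = 0, [uu,v] = F_u - E_v/2 = 0, [uv,u] = E_v/2 = 0, [uv,v] = G_u/2 = 539/32, [vv,u] = F_v - G_u/2 = -539/32, [vv,v] = G_v/2 = 0
Gamma^u_ij = (G*[ij,u] - F*[ij,v])/(EG - F^2), Gamma^v_ij = (E*[ij,v] - F*[ij,u])/(EG - F^2)
Gamma_uuu = 0, Gamma_uuv = 0, Gamma_uvv = -539/244, Gamma_vuu = 0, Gamma_vuv = 22/49, Gamma_vvv = 0
X = (2, -3/2), Y = (4/3, 17/6) at the point

Answer: (nabla_X Y)^u = 9163/976, (nabla_X Y)^v = -3095/392


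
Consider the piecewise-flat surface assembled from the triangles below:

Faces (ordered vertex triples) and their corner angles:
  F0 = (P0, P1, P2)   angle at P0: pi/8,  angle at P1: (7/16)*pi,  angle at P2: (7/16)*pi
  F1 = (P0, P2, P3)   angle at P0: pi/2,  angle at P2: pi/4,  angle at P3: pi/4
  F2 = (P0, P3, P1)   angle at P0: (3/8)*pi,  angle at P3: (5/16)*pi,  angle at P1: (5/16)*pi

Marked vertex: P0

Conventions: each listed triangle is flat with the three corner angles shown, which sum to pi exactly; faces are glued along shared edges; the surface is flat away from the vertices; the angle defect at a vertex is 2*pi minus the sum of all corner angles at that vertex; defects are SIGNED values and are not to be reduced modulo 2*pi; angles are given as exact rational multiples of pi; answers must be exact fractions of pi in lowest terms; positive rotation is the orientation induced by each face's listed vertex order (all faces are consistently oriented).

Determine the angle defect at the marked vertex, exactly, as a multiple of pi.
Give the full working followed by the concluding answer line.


Sum of corner angles at P0: pi
defect = 2*pi - pi

Answer: defect(P0) = pi


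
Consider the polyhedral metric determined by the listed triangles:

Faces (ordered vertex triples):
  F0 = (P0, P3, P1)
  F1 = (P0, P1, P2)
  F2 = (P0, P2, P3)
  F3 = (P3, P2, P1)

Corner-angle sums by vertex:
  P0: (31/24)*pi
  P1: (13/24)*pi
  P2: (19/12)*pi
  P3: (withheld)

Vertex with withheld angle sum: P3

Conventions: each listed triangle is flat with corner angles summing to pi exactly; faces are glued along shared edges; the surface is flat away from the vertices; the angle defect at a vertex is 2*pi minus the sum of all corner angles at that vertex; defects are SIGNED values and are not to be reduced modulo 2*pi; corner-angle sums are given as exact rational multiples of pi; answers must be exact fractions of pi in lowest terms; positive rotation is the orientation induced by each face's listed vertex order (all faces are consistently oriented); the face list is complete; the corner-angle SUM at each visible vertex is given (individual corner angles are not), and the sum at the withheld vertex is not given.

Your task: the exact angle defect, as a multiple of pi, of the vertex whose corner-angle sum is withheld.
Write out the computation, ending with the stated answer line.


V = 4, E = 6, F = 4; chi = V - E + F = 2
Gauss-Bonnet: total defect = 2*pi*chi = 4*pi; visible defects sum to (31/12)*pi

Answer: defect(P3) = (17/12)*pi


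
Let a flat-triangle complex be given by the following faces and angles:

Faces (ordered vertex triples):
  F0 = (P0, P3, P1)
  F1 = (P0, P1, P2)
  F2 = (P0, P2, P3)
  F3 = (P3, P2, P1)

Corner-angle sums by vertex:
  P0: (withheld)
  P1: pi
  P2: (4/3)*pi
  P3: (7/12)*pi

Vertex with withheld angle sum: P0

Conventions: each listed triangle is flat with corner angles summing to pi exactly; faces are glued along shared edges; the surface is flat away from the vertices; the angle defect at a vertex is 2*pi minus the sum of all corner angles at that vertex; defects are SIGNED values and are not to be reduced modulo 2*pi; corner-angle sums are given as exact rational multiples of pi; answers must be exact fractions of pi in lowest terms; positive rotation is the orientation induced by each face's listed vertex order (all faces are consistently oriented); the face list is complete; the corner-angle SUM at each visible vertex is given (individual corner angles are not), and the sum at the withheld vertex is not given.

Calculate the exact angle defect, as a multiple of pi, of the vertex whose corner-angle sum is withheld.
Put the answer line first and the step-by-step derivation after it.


Answer: defect(P0) = (11/12)*pi

V = 4, E = 6, F = 4; chi = V - E + F = 2
Gauss-Bonnet: total defect = 2*pi*chi = 4*pi; visible defects sum to (37/12)*pi


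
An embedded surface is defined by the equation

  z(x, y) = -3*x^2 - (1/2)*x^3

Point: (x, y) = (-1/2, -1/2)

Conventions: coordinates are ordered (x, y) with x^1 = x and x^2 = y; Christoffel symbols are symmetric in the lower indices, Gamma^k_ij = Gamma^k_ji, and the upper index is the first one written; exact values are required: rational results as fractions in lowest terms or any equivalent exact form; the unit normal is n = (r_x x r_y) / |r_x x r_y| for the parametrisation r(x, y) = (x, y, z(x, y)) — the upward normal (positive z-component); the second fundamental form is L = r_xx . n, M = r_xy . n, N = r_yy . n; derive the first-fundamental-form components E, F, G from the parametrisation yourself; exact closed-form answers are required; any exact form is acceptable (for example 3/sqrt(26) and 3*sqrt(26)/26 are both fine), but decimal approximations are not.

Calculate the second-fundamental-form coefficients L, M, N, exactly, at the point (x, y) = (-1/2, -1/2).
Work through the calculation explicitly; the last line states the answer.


z_x = 21/8, z_y = 0, z_xx = -9/2, z_xy = 0, z_yy = 0
E = 505/64, F = 0, G = 1; answer radicand W^2 = 505/64
unnormalised second-form numerators: l = -9/2, m = 0, n = 0; L = l/sqrt(505/64), and similarly M = m/sqrt(W^2), N = n/sqrt(W^2)

Answer: L = -36*sqrt(505)/505, M = 0, N = 0


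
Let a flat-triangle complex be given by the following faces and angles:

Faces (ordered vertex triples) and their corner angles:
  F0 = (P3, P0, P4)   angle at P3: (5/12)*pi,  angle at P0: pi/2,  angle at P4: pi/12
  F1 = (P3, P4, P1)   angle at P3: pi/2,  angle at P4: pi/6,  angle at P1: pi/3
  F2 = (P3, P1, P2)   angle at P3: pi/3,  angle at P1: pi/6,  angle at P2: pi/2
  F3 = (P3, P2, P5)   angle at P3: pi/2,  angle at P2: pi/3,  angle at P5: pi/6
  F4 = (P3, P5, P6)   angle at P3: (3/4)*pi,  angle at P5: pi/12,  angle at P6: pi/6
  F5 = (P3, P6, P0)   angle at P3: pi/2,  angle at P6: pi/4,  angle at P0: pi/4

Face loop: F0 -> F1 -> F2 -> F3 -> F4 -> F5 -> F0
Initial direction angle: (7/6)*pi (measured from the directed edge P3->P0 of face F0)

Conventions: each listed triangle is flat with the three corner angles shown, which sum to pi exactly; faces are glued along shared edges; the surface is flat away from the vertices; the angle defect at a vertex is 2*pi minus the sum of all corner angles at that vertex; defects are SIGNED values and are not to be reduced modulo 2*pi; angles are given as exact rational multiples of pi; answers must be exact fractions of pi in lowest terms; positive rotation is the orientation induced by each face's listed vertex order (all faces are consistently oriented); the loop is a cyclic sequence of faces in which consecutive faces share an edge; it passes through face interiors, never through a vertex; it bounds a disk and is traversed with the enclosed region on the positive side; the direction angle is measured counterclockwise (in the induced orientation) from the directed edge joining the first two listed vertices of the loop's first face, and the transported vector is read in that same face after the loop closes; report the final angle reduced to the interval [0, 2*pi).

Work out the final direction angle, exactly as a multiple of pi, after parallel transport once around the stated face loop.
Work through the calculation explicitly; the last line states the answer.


enclosed vertex P3: corner angles sum to 3*pi, defect = 2*pi - 3*pi = -pi
adding the enclosed defects to the starting angle (mod 2*pi, induced orientation) gives the holonomy
final angle = (7/6)*pi - pi = pi/6 (mod 2*pi)

Answer: final direction angle = pi/6


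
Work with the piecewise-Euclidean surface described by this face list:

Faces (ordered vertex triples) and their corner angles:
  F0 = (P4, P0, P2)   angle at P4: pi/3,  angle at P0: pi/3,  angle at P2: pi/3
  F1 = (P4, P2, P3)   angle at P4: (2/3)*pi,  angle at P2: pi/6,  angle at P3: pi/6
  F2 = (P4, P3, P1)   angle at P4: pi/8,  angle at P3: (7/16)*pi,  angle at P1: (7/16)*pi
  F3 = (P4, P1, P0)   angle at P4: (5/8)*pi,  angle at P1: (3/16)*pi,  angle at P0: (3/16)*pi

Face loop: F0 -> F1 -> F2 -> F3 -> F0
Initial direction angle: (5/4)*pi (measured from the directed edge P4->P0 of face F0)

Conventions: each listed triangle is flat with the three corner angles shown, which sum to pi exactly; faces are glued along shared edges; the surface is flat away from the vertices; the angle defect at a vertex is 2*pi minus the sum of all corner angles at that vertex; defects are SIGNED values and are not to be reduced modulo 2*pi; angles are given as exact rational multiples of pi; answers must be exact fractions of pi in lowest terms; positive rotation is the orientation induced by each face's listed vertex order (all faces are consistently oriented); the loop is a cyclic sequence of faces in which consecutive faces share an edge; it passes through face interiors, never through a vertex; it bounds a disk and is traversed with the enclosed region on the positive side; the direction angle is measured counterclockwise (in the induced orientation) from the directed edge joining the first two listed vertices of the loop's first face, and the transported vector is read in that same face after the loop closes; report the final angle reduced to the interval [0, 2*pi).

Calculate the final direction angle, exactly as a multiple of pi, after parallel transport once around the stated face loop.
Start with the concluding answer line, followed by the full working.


Answer: final direction angle = (3/2)*pi

enclosed vertex P4: corner angles sum to (7/4)*pi, defect = 2*pi - (7/4)*pi = pi/4
final direction = starting direction + enclosed defect total, reduced mod 2*pi (induced orientation)
final angle = (5/4)*pi + pi/4 = (3/2)*pi (mod 2*pi)


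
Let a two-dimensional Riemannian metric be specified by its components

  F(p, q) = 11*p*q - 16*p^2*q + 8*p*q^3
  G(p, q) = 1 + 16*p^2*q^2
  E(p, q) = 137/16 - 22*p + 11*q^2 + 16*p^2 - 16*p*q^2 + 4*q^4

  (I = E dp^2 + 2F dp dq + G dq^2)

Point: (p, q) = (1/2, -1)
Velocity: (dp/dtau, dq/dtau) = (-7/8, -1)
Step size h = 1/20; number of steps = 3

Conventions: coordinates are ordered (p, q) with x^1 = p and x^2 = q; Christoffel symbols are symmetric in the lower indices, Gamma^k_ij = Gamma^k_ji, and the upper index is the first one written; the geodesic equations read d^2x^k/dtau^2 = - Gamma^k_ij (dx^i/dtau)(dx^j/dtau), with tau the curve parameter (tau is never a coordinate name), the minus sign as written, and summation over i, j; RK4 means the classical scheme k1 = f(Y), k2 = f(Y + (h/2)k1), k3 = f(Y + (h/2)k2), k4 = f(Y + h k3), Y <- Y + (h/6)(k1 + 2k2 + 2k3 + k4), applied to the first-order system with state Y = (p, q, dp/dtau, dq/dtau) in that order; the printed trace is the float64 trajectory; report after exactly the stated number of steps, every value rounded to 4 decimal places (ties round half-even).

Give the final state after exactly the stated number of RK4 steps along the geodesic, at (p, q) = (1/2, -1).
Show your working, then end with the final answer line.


f(Y) = (dp/dtau, dq/dtau, -Gamma^p_ij Y'^i Y'^j, -Gamma^q_ij Y'^i Y'^j) with the Gammas evaluated at the stage position; h = 0.050000; intermediate values shown to 6 dp
step 0: p = 0.5000, q = -1.0000, dp/dtau = -0.8750, dq/dtau = -1.0000
step 1:
  k1: at (p, q) = (0.500000, -1.000000), (dp/dtau, dq/dtau) = (-0.875000, -1.000000); Gamma_ppp = -0.875622, Gamma_ppq = -0.875622, Gamma_pqq = 0.437811, Gamma_qpp = 0.636816, Gamma_qpq = 0.636816, Gamma_qqq = -0.318408; k1 = (-0.875000, -1.000000, 1.764925, -1.283582)
  k2: at (p, q) = (0.478125, -1.025000), (dp/dtau, dq/dtau) = (-0.830877, -1.032090); Gamma_ppp = -0.872092, Gamma_ppq = -0.893895, Gamma_pqq = 0.416969, Gamma_qpp = 0.581735, Gamma_qpq = 0.596278, Gamma_qqq = -0.278142; k2 = (-0.830877, -1.032090, 1.690995, -1.127989)
  k3: at (p, q) = (0.479228, -1.025802), (dp/dtau, dq/dtau) = (-0.832725, -1.028200); Gamma_ppp = -0.870648, Gamma_ppq = -0.893113, Gamma_pqq = 0.417239, Gamma_qpp = 0.582790, Gamma_qpq = 0.597827, Gamma_qqq = -0.279289; k3 = (-0.832725, -1.028200, 1.692012, -1.132589)
  k4: at (p, q) = (0.458364, -1.051410), (dp/dtau, dq/dtau) = (-0.790399, -1.056629); Gamma_ppp = -0.862920, Gamma_ppq = -0.907283, Gamma_pqq = 0.395531, Gamma_qpp = 0.531887, Gamma_qpq = 0.559232, Gamma_qqq = -0.243798; k4 = (-0.790399, -1.056629, 1.612947, -0.994190)
  Y <- Y + (h/6)(k1 + 2k2 + 2k3 + k4): p = 0.4584, q = -1.0515, dp/dtau = -0.7905, dq/dtau = -1.0567
step 2:
  k1: at (p, q) = (0.458395, -1.051477), (dp/dtau, dq/dtau) = (-0.790468, -1.056658); Gamma_ppp = -0.862847, Gamma_ppq = -0.907263, Gamma_pqq = 0.395525, Gamma_qpp = 0.531886, Gamma_qpq = 0.559265, Gamma_qqq = -0.243814; k1 = (-0.790468, -1.056658, 1.613117, -0.994376)
  k2: at (p, q) = (0.438633, -1.077893), (dp/dtau, dq/dtau) = (-0.750140, -1.081517); Gamma_ppp = -0.851422, Gamma_ppq = -0.917742, Gamma_pqq = 0.373462, Gamma_qpp = 0.485123, Gamma_qpq = 0.522911, Gamma_qqq = -0.212791; k2 = (-0.750140, -1.081517, 1.531381, -0.872550)
  k3: at (p, q) = (0.439641, -1.078515), (dp/dtau, dq/dtau) = (-0.752183, -1.078471); Gamma_ppp = -0.850441, Gamma_ppq = -0.917213, Gamma_pqq = 0.373889, Gamma_qpp = 0.486156, Gamma_qpq = 0.524327, Gamma_qqq = -0.213734; k3 = (-0.752183, -1.078471, 1.534393, -0.877138)
  k4: at (p, q) = (0.420786, -1.105400), (dp/dtau, dq/dtau) = (-0.713748, -1.100515); Gamma_ppp = -0.836548, Gamma_ppq = -0.924721, Gamma_pqq = 0.352008, Gamma_qpp = 0.443344, Gamma_qpq = 0.490073, Gamma_qqq = -0.186553; k4 = (-0.713748, -1.100515, 1.452558, -0.769810)
  Y <- Y + (h/6)(k1 + 2k2 + 2k3 + k4): p = 0.4208, q = -1.1055, dp/dtau = -0.7138, dq/dtau = -1.1005
step 3:
  k1: at (p, q) = (0.420821, -1.105453), (dp/dtau, dq/dtau) = (-0.713824, -1.100521); Gamma_ppp = -0.836493, Gamma_ppq = -0.924703, Gamma_pqq = 0.352014, Gamma_qpp = 0.443361, Gamma_qpq = 0.490115, Gamma_qqq = -0.186576; k1 = (-0.713824, -1.100521, 1.452744, -0.769989)
  k2: at (p, q) = (0.402976, -1.132966), (dp/dtau, dq/dtau) = (-0.677505, -1.119771); Gamma_ppp = -0.820464, Gamma_ppq = -0.929557, Gamma_pqq = 0.330627, Gamma_qpp = 0.404379, Gamma_qpq = 0.458148, Gamma_qqq = -0.162955; k2 = (-0.677505, -1.119771, 1.372454, -0.676437)
  k3: at (p, q) = (0.403883, -1.133447), (dp/dtau, dq/dtau) = (-0.679513, -1.117432); Gamma_ppp = -0.819818, Gamma_ppq = -0.929221, Gamma_pqq = 0.331111, Gamma_qpp = 0.405302, Gamma_qpq = 0.459389, Gamma_qqq = -0.163695; k3 = (-0.679513, -1.117432, 1.376229, -0.680381)
  k4: at (p, q) = (0.386845, -1.161325), (dp/dtau, dq/dtau) = (-0.645013, -1.134540); Gamma_ppp = -0.802504, Gamma_ppq = -0.931967, Gamma_pqq = 0.310445, Gamma_qpp = 0.369775, Gamma_qpq = 0.429428, Gamma_qqq = -0.143046; k4 = (-0.645013, -1.134540, 1.298289, -0.598221)
  Y <- Y + (h/6)(k1 + 2k2 + 2k3 + k4): p = 0.3869, q = -1.1614, dp/dtau = -0.6451, dq/dtau = -1.1345

Answer: p = 0.3869, q = -1.1614, dp/dtau = -0.6451, dq/dtau = -1.1345


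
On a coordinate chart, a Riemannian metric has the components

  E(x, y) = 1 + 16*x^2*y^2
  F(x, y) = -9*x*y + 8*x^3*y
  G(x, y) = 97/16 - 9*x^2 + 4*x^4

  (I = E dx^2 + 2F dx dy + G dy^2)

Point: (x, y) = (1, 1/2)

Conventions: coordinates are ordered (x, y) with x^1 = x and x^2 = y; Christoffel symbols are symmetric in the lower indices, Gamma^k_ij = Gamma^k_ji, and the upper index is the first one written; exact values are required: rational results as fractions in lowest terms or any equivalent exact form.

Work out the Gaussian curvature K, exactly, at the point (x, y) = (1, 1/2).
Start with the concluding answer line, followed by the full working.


Answer: K = -4096/6561

E = 5, F = -1/2, G = 17/16, EG - F^2 = 81/16 at the point
E_x = 8, E_y = 16, F_x = 15/2, F_y = -1, G_x = -2, G_y = 0
E_yy = 32, F_xy = 15, G_xx = 30
Brioschi: K = (det M1 - det M2) / (EG - F^2)^2 with the standard first/second-derivative matrices M1, M2.
M1 = [[-E_yy/2 + F_xy - G_xx/2, E_x/2, F_x - E_y/2], [F_y - G_x/2, E, F], [G_y/2, F, G]] = [[-16, 4, -1/2], [0, 5, -1/2], [0, -1/2, 17/16]]; det M1 = -81
M2 = [[0, E_y/2, G_x/2], [E_y/2, E, F], [G_x/2, F, G]] = [[0, 8, -1], [8, 5, -1/2], [-1, -1/2, 17/16]]; det M2 = -65
det M1 - det M2 = -16; K = -16 / (81/16)^2 = -4096/6561


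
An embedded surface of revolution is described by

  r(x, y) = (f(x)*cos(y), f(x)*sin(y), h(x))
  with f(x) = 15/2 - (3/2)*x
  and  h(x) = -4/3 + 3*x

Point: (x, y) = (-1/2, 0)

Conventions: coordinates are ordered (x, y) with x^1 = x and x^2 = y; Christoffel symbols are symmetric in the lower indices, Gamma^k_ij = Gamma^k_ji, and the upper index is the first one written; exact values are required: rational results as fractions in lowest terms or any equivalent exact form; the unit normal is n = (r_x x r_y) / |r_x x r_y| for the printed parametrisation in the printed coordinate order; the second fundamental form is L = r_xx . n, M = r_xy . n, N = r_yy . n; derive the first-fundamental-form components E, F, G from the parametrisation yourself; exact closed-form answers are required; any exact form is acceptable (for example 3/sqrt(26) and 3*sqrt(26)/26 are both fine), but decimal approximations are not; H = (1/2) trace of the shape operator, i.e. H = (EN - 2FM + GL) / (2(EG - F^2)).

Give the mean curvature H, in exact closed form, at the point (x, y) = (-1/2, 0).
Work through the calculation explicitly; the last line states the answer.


f = 33/4, f' = -3/2, f'' = 0, h' = 3, h'' = 0
E = 45/4, F = 0, G = 1089/16; answer radicand W^2 = 45/4
unnormalised second-form numerators: l = 0, m = 0, n = 99/4; L = l/sqrt(45/4), and similarly M = m/sqrt(W^2), N = n/sqrt(W^2)
H = (E*n - 2*F*m + G*l) / (2*(EG - F^2)*sqrt(W^2)); E*n - 2*F*m + G*l = 4455/16, EG - F^2 = 49005/64, so H = (2/11)/sqrt(45/4)

Answer: H = 4*sqrt(5)/165


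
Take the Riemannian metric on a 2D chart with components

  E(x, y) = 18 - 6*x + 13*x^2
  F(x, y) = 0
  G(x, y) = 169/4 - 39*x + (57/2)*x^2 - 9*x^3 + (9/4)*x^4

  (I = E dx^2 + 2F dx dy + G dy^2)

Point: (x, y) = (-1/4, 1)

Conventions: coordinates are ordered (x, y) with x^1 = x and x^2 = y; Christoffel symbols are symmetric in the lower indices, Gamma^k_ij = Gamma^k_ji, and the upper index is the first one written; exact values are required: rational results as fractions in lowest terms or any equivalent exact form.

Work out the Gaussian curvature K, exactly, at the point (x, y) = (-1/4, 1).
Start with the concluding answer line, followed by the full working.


Answer: K = -12288/992875

E = 325/16, F = 0, G = 55225/1024, EG - F^2 = 17948125/16384 at the point
E_x = -25/2, E_y = 0, F_x = 0, F_y = 0, G_x = -3525/64, G_y = 0
E_yy = 0, F_xy = 0, G_xx = 1155/16
By Brioschi, K is (det M1 - det M2) divided by (EG - F^2) squared.
M1 = [[-E_yy/2 + F_xy - G_xx/2, E_x/2, F_x - E_y/2], [F_y - G_x/2, E, F], [G_y/2, F, G]] = [[-1155/32, -25/4, 0], [3525/128, 325/16, 0], [0, 0, 55225/1024]]; det M1 = -7931690625/262144
M2 = [[0, E_y/2, G_x/2], [E_y/2, E, F], [G_x/2, F, G]] = [[0, 0, -3525/128], [0, 325/16, 0], [-3525/128, 0, 55225/1024]]; det M2 = -4038328125/262144
det M1 - det M2 = -973340625/65536; K = -973340625/65536 / (17948125/16384)^2 = -12288/992875


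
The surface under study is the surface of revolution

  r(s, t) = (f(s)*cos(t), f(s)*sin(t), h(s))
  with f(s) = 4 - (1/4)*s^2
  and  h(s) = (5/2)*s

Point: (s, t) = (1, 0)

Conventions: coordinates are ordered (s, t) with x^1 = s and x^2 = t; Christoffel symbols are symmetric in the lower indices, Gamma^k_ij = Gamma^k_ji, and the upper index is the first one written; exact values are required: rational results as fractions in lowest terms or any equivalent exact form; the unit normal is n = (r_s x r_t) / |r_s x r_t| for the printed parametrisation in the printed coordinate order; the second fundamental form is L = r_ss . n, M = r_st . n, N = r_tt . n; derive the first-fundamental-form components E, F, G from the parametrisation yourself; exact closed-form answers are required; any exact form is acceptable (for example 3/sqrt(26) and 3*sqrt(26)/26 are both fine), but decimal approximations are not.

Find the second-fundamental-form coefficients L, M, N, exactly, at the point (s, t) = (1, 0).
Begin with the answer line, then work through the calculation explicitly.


Answer: L = 5*sqrt(26)/52, M = 0, N = 75*sqrt(26)/104

f = 15/4, f' = -1/2, f'' = -1/2, h' = 5/2, h'' = 0
E = 13/2, F = 0, G = 225/16; answer radicand W^2 = 13/2
unnormalised second-form numerators: l = 5/4, m = 0, n = 75/8; L = l/sqrt(13/2), and similarly M = m/sqrt(W^2), N = n/sqrt(W^2)


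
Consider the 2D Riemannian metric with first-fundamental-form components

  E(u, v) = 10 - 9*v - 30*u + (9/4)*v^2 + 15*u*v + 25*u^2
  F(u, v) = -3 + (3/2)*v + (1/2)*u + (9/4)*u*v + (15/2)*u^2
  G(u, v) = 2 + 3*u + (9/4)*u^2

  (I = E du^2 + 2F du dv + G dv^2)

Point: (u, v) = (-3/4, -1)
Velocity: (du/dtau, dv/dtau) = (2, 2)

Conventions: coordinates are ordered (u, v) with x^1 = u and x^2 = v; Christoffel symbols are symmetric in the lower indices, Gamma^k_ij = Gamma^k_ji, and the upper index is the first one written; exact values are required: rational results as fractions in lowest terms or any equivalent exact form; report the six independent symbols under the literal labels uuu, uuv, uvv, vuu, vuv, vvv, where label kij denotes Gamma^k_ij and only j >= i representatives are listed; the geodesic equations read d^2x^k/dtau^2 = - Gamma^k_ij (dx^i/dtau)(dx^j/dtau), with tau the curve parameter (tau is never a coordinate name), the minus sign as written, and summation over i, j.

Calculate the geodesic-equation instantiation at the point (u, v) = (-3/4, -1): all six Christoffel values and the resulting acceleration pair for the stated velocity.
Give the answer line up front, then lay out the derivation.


Answer: Gamma_uuu = -2640/4421, Gamma_uuv = -792/4421, Gamma_uvv = 0, Gamma_vuu = -40/4421, Gamma_vuv = -12/4421, Gamma_vvv = 0; accelerations (d^2u/dtau^2, d^2v/dtau^2) = (16896/4421, 256/4421)

E = 1105/16, F = 33/32, G = 65/64 at the point
E_u = -165/2, E_v = -99/4, F_u = -13, F_v = -3/16, G_u = -3/8, G_v = 0
EG - F^2 = 4421/64;  g^inv = (64/4421) * [[65/64, -33/32], [-33/32, 1105/16]]
first-kind symbols [ij,l] = (1/2)(d_i g_jl + d_j g_il - d_l g_ij): [uu,u] = E_u/2 = -165/4, [uu,v] = F_u - E_v/2 = -5/8, [uv,u] = E_v/2 = -99/8, [uv,v] = G_u/2 = -3/16, [vv,u] = F_v - G_u/2 = 0, [vv,v] = G_v/2 = 0
Gamma^u_ij = (G*[ij,u] - F*[ij,v])/(EG - F^2), Gamma^v_ij = (E*[ij,v] - F*[ij,u])/(EG - F^2)
Gamma_uuu = -2640/4421, Gamma_uuv = -792/4421, Gamma_uvv = 0, Gamma_vuu = -40/4421, Gamma_vuv = -12/4421, Gamma_vvv = 0
d^2u/dtau^2 = -(Gamma_uuu*(2)^2 + 2*Gamma_uuv*(2)*(2) + Gamma_uvv*(2)^2) = 16896/4421
d^2v/dtau^2 = -(Gamma_vuu*(2)^2 + 2*Gamma_vuv*(2)*(2) + Gamma_vvv*(2)^2) = 256/4421


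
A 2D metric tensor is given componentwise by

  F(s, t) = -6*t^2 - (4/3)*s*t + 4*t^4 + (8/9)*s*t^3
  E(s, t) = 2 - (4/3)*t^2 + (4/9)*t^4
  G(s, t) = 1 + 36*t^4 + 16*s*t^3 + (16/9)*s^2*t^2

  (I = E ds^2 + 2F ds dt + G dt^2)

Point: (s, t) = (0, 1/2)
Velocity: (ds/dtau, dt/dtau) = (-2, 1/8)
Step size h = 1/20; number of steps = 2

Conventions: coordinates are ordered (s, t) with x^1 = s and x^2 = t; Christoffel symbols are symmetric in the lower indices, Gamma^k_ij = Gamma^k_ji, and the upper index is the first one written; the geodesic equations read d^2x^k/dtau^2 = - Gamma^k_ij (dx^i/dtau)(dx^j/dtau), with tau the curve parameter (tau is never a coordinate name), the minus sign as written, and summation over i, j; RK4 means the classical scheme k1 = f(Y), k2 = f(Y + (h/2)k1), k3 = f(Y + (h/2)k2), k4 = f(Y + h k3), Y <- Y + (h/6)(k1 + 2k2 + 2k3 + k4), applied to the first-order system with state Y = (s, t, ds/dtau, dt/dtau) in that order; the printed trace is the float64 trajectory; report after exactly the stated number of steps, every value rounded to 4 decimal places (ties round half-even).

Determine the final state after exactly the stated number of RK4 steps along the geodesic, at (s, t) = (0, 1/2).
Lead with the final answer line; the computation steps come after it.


Answer: s = -0.2003, t = 0.5130, ds/dtau = -2.0054, dt/dtau = 0.1346

f(Y) = (ds/dtau, dt/dtau, -Gamma^s_ij Y'^i Y'^j, -Gamma^t_ij Y'^i Y'^j) with the Gammas evaluated at the stage position; h = 0.050000; intermediate values shown to 6 dp
step 0: s = 0.0000, t = 0.5000, ds/dtau = -2.0000, dt/dtau = 0.1250
step 1:
  k1: at (s, t) = (0.000000, 0.500000), (ds/dtau, dt/dtau) = (-2.000000, 0.125000); Gamma_sss = 0.000000, Gamma_sst = -0.140845, Gamma_stt = -1.267606, Gamma_tss = 0.000000, Gamma_tst = 0.253521, Gamma_ttt = 2.281690; k1 = (-2.000000, 0.125000, -0.050616, 0.091109)
  k2: at (s, t) = (-0.050000, 0.503125), (ds/dtau, dt/dtau) = (-2.001265, 0.127278); Gamma_sss = 0.000000, Gamma_sst = -0.143092, Gamma_stt = -1.273605, Gamma_tss = 0.000000, Gamma_tst = 0.255676, Gamma_ttt = 2.275678; k2 = (-2.001265, 0.127278, -0.052264, 0.093385)
  k3: at (s, t) = (-0.050032, 0.503182), (ds/dtau, dt/dtau) = (-2.001307, 0.127335); Gamma_sss = 0.000000, Gamma_sst = -0.143069, Gamma_stt = -1.273394, Gamma_tss = 0.000000, Gamma_tst = 0.255702, Gamma_ttt = 2.275895; k3 = (-2.001307, 0.127335, -0.052271, 0.093422)
  k4: at (s, t) = (-0.100065, 0.506367), (ds/dtau, dt/dtau) = (-2.002614, 0.129671); Gamma_sss = 0.000000, Gamma_sst = -0.145357, Gamma_stt = -1.279486, Gamma_tss = 0.000000, Gamma_tst = 0.257885, Gamma_ttt = 2.270005; k4 = (-2.002614, 0.129671, -0.053979, 0.095767)
  Y <- Y + (h/6)(k1 + 2k2 + 2k3 + k4): s = -0.1001, t = 0.5064, ds/dtau = -2.0026, dt/dtau = 0.1297
step 2:
  k1: at (s, t) = (-0.100065, 0.506366), (ds/dtau, dt/dtau) = (-2.002614, 0.129671); Gamma_sss = 0.000000, Gamma_sst = -0.145357, Gamma_stt = -1.279489, Gamma_tss = 0.000000, Gamma_tst = 0.257885, Gamma_ttt = 2.270002; k1 = (-2.002614, 0.129671, -0.053979, 0.095766)
  k2: at (s, t) = (-0.150130, 0.509608), (ds/dtau, dt/dtau) = (-2.003963, 0.132065); Gamma_sss = 0.000000, Gamma_sst = -0.147689, Gamma_stt = -1.285689, Gamma_tss = 0.000000, Gamma_tst = 0.260094, Gamma_ttt = 2.264218; k2 = (-2.003963, 0.132065, -0.055749, 0.098179)
  k3: at (s, t) = (-0.150164, 0.509667), (ds/dtau, dt/dtau) = (-2.004008, 0.132125); Gamma_sss = 0.000000, Gamma_sst = -0.147664, Gamma_stt = -1.285469, Gamma_tss = 0.000000, Gamma_tst = 0.260122, Gamma_ttt = 2.264457; k3 = (-2.004008, 0.132125, -0.055756, 0.098219)
  k4: at (s, t) = (-0.200265, 0.512972), (ds/dtau, dt/dtau) = (-2.005402, 0.134582); Gamma_sss = 0.000000, Gamma_sst = -0.150038, Gamma_stt = -1.291764, Gamma_tss = 0.000000, Gamma_tst = 0.262359, Gamma_ttt = 2.258809; k4 = (-2.005402, 0.134582, -0.057591, 0.100704)
  Y <- Y + (h/6)(k1 + 2k2 + 2k3 + k4): s = -0.2003, t = 0.5130, ds/dtau = -2.0054, dt/dtau = 0.1346


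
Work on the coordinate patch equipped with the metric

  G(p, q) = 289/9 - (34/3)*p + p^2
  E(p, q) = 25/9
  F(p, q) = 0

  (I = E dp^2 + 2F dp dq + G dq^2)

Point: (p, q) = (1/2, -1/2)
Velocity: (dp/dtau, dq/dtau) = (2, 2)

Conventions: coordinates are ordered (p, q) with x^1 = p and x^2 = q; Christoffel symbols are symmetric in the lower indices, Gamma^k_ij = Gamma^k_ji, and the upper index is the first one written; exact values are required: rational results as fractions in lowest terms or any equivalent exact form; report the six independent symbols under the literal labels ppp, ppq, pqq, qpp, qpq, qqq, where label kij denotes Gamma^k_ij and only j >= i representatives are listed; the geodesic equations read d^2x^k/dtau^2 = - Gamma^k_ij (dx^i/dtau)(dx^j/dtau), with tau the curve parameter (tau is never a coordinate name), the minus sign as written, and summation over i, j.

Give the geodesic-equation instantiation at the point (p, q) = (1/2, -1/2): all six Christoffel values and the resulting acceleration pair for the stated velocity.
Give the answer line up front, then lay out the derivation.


Answer: Gamma_ppp = 0, Gamma_ppq = 0, Gamma_pqq = 93/50, Gamma_qpp = 0, Gamma_qpq = -6/31, Gamma_qqq = 0; accelerations (d^2p/dtau^2, d^2q/dtau^2) = (-186/25, 48/31)

E = 25/9, F = 0, G = 961/36 at the point
E_p = 0, E_q = 0, F_p = 0, F_q = 0, G_p = -31/3, G_q = 0
EG - F^2 = 24025/324;  g^inv = (324/24025) * [[961/36, 0], [0, 25/9]]
first-kind symbols [ij,l] = (1/2)(d_i g_jl + d_j g_il - d_l g_ij): [pp,p] = E_p/2 = 0, [pp,q] = F_p - E_q/2 = 0, [pq,p] = E_q/2 = 0, [pq,q] = G_p/2 = -31/6, [qq,p] = F_q - G_p/2 = 31/6, [qq,q] = G_q/2 = 0
Gamma^p_ij = (G*[ij,p] - F*[ij,q])/(EG - F^2), Gamma^q_ij = (E*[ij,q] - F*[ij,p])/(EG - F^2)
Gamma_ppp = 0, Gamma_ppq = 0, Gamma_pqq = 93/50, Gamma_qpp = 0, Gamma_qpq = -6/31, Gamma_qqq = 0
d^2p/dtau^2 = -(Gamma_ppp*(2)^2 + 2*Gamma_ppq*(2)*(2) + Gamma_pqq*(2)^2) = -186/25
d^2q/dtau^2 = -(Gamma_qpp*(2)^2 + 2*Gamma_qpq*(2)*(2) + Gamma_qqq*(2)^2) = 48/31


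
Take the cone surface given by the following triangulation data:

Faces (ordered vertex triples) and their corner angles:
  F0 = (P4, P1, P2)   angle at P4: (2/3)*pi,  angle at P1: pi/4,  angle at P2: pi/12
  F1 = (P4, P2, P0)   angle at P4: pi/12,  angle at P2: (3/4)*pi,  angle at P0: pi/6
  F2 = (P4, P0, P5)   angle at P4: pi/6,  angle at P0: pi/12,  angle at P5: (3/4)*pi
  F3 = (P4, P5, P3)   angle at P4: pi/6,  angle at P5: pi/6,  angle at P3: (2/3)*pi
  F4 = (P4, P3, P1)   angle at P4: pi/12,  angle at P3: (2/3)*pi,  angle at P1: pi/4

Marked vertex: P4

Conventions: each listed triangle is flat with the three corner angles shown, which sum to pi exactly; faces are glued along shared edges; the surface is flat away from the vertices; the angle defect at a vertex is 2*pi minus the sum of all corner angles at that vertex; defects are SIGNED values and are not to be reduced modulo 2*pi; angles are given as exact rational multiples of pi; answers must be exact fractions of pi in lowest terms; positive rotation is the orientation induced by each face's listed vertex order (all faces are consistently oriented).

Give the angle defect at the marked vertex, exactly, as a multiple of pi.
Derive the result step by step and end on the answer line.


Sum of corner angles at P4: (7/6)*pi
defect = 2*pi - (7/6)*pi

Answer: defect(P4) = (5/6)*pi


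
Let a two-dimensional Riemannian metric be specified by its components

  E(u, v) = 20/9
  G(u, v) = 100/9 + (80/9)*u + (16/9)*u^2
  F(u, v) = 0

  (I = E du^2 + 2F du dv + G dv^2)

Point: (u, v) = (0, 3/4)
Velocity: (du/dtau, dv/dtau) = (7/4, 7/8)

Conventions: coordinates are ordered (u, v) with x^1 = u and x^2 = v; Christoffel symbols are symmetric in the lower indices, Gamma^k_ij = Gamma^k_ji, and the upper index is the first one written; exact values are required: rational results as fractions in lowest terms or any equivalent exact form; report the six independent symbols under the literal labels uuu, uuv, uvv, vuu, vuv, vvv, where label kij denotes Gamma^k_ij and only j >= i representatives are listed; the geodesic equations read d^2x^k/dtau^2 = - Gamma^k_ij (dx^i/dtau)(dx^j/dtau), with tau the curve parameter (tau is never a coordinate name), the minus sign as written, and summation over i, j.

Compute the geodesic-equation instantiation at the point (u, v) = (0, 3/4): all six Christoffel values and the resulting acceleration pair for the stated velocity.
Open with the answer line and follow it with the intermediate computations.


Answer: Gamma_uuu = 0, Gamma_uuv = 0, Gamma_uvv = -2, Gamma_vuu = 0, Gamma_vuv = 2/5, Gamma_vvv = 0; accelerations (d^2u/dtau^2, d^2v/dtau^2) = (49/32, -49/40)

E = 20/9, F = 0, G = 100/9 at the point
E_u = 0, E_v = 0, F_u = 0, F_v = 0, G_u = 80/9, G_v = 0
EG - F^2 = 2000/81;  g^inv = (81/2000) * [[100/9, 0], [0, 20/9]]
first-kind symbols [ij,l] = (1/2)(d_i g_jl + d_j g_il - d_l g_ij): [uu,u] = E_u/2 = 0, [uu,v] = F_u - E_v/2 = 0, [uv,u] = E_v/2 = 0, [uv,v] = G_u/2 = 40/9, [vv,u] = F_v - G_u/2 = -40/9, [vv,v] = G_v/2 = 0
Gamma^u_ij = (G*[ij,u] - F*[ij,v])/(EG - F^2), Gamma^v_ij = (E*[ij,v] - F*[ij,u])/(EG - F^2)
Gamma_uuu = 0, Gamma_uuv = 0, Gamma_uvv = -2, Gamma_vuu = 0, Gamma_vuv = 2/5, Gamma_vvv = 0
d^2u/dtau^2 = -(Gamma_uuu*(7/4)^2 + 2*Gamma_uuv*(7/4)*(7/8) + Gamma_uvv*(7/8)^2) = 49/32
d^2v/dtau^2 = -(Gamma_vuu*(7/4)^2 + 2*Gamma_vuv*(7/4)*(7/8) + Gamma_vvv*(7/8)^2) = -49/40


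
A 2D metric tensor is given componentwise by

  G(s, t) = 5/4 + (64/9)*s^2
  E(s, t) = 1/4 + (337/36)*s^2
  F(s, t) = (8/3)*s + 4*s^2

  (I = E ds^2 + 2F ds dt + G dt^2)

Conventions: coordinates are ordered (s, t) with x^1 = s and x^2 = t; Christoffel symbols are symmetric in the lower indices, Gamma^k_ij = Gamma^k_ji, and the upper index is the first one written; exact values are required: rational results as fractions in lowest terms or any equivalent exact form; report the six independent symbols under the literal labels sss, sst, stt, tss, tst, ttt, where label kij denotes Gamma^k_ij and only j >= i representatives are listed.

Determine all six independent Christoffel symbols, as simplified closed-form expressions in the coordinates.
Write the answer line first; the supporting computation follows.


Answer: Gamma_sss = (44800*s^3 - 41472*s^2 + 5949*s)/(65536*s^4 - 27648*s^3 + 8253*s^2 + 405), Gamma_sst = (-36864*s^3 - 24576*s^2)/(65536*s^4 - 27648*s^3 + 8253*s^2 + 405), Gamma_stt = (-65536*s^3 - 11520*s)/(65536*s^4 - 27648*s^3 + 8253*s^2 + 405), Gamma_tss = (48528*s^3 + 2592*s + 864)/(65536*s^4 - 27648*s^3 + 8253*s^2 + 405), Gamma_tst = (86272*s^3 + 2304*s)/(65536*s^4 - 27648*s^3 + 8253*s^2 + 405), Gamma_ttt = (36864*s^3 + 24576*s^2)/(65536*s^4 - 27648*s^3 + 8253*s^2 + 405)

E = 1/4 + (337/36)*s^2; F = (8/3)*s + 4*s^2; G = 5/4 + (64/9)*s^2
Gamma^k_ij = (1/2) g^{kl} (d_i g_jl + d_j g_il - d_l g_ij), with g^inv = (1/(EG-F^2)) [[G, -F], [-F, E]]
first partials: E_s = (337/18)*s, E_t = 0, F_s = 8/3 + 8*s, F_t = 0, G_s = (128/9)*s, G_t = 0
D = EG - F^2 = 5/16 + (917/144)*s^2 - (64/3)*s^3 + (4096/81)*s^4
expanded: Gamma^s_ss = (G E_s - 2F F_s + F E_t)/(2D), Gamma^s_st = (G E_t - F G_s)/(2D), Gamma^s_tt = (2G F_t - G G_s - F G_t)/(2D), Gamma^t_ss = (2E F_s - E E_t - F E_s)/(2D), Gamma^t_st = (E G_s - F E_t)/(2D), Gamma^t_tt = (E G_t - 2F F_t + F G_s)/(2D); substitute and cancel common factors


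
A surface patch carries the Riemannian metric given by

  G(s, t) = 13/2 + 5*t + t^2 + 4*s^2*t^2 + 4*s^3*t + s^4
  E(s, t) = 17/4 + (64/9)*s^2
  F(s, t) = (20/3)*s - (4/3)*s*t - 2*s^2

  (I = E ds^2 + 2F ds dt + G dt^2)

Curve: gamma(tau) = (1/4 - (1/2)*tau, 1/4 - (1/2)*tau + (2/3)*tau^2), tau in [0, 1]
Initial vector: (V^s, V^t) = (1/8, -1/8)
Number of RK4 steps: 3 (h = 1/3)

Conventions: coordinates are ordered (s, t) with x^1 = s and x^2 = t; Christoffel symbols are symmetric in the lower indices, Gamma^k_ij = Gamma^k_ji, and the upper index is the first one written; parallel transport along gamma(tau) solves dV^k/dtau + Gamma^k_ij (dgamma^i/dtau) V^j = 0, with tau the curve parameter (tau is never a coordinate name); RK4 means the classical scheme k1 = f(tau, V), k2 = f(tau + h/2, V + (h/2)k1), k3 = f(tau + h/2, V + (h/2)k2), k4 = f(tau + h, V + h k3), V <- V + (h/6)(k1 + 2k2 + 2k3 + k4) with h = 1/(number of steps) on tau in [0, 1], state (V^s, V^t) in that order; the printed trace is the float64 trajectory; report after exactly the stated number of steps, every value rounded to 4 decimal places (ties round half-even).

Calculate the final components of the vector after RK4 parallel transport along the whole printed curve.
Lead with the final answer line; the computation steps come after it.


Answer: V^s = 0.1305, V^t = -0.0683

gamma'(tau) = (-1/2, -1/2 + (4/3)*tau); f(tau, V)^k = -Gamma^k_ij(gamma(tau)) gamma'^i(tau) V^j; h = 1/3; intermediate values shown to 6 dp
curve data and Christoffel symbols at the stage parameters:
  tau = 0.000000: gamma = (0.250000, 0.250000), gamma' = (-0.500000, -0.500000); Gamma_sss = 0.177844, Gamma_sst = -0.007877, Gamma_stt = -0.237211, Gamma_tss = 0.646560, Gamma_tst = 0.025356, Gamma_ttt = 0.406450
  tau = 0.166667: gamma = (0.166667, 0.185185), gamma' = (-0.500000, -0.277778); Gamma_sss = 0.093683, Gamma_sst = -0.001985, Gamma_stt = -0.151746, Gamma_tss = 0.757616, Gamma_tst = 0.008703, Gamma_ttt = 0.384154
  tau = 0.333333: gamma = (0.083333, 0.157407), gamma' = (-0.500000, -0.055556); Gamma_sss = 0.036058, Gamma_sst = -0.000269, Gamma_stt = -0.074607, Gamma_tss = 0.834764, Gamma_tst = 0.002204, Gamma_ttt = 0.369489
  tau = 0.500000: gamma = (0.000000, 0.166667), gamma' = (-0.500000, 0.166667); Gamma_sss = 0.000000, Gamma_sst = 0.000000, Gamma_stt = 0.000000, Gamma_tss = 0.875472, Gamma_tst = 0.000000, Gamma_ttt = 0.362264
  tau = 0.666667: gamma = (-0.083333, 0.212963), gamma' = (-0.500000, 0.388889); Gamma_sss = -0.026052, Gamma_sst = -0.000125, Gamma_stt = 0.073564, Gamma_tss = 0.880547, Gamma_tst = -0.000981, Gamma_ttt = 0.362354
  tau = 0.833333: gamma = (-0.166667, 0.296296), gamma' = (-0.500000, 0.611111); Gamma_sss = -0.055672, Gamma_sst = -0.000584, Gamma_stt = 0.145456, Gamma_tss = 0.851712, Gamma_tst = -0.002359, Gamma_ttt = 0.369082
  tau = 1.000000: gamma = (-0.250000, 0.416667), gamma' = (-0.500000, 0.833333); Gamma_sss = -0.100128, Gamma_sst = -0.002088, Gamma_stt = 0.215554, Gamma_tss = 0.791234, Gamma_tst = -0.005931, Gamma_ttt = 0.381154
step 0: V^s = 0.1250, V^t = -0.1250
step 1: k1 = (0.025941, 0.015007), k2 = (0.011271, 0.035697), k3 = (0.011010, 0.035147), k4 = (0.002803, 0.051270); V <- V + (h/6)(k1 + 2k2 + 2k3 + k4): V^s = 0.1291, V^t = -0.1134
step 2: k1 = (0.002811, 0.051435), k2 = (0.000000, 0.063037), k3 = (0.000000, 0.062715), k4 = (0.000978, 0.069962); V <- V + (h/6)(k1 + 2k2 + 2k3 + k4): V^s = 0.1293, V^t = -0.0927
step 3: k1 = (0.000981, 0.070082), k2 = (0.003671, 0.073688), k3 = (0.003605, 0.073744), k4 = (0.006007, 0.074115); V <- V + (h/6)(k1 + 2k2 + 2k3 + k4): V^s = 0.1305, V^t = -0.0683
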